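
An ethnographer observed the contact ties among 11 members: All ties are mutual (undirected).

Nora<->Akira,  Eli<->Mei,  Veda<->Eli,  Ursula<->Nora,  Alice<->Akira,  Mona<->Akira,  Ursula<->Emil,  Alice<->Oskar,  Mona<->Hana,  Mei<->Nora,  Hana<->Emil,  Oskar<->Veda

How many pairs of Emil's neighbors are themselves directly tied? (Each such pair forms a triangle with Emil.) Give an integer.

0

Emil's neighbors are Hana and Ursula, but none of them are tied to each other, so no triangle contains Emil.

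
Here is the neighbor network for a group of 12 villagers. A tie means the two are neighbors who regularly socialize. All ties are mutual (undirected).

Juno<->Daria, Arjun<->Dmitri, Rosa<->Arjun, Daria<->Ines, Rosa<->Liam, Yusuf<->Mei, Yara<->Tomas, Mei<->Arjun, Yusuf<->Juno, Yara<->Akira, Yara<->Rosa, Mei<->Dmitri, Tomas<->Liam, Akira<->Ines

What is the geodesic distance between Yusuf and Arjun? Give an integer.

2

One shortest route is Yusuf – Mei – Arjun, which uses 2 edges, and Yusuf and Arjun are not directly tied, so nothing shorter exists. So d(Yusuf,Arjun) = 2.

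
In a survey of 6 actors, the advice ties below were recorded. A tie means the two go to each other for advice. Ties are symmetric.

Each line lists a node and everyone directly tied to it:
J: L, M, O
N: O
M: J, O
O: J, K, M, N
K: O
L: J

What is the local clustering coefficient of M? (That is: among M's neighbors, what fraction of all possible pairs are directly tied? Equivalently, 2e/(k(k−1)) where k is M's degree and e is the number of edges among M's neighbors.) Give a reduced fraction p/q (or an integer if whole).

M's neighbors: J and O (k = 2).
Possible neighbor pairs: C(2,2) = 1. Edges among them: J–O → e = 1.
Clustering(M) = 1/1.

1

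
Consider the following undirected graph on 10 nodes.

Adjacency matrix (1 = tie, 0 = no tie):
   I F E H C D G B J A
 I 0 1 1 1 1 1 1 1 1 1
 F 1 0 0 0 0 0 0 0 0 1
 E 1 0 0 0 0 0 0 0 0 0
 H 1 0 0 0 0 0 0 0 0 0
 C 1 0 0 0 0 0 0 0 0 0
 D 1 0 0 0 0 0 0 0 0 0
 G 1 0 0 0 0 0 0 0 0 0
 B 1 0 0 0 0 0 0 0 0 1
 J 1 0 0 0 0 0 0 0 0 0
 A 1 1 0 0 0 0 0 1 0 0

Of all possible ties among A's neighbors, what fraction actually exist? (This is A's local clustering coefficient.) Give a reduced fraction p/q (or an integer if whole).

2/3

A's neighbors: B, F, and I (k = 3).
Possible neighbor pairs: C(3,2) = 3. Edges among them: B–I, F–I → e = 2.
Clustering(A) = 2/3.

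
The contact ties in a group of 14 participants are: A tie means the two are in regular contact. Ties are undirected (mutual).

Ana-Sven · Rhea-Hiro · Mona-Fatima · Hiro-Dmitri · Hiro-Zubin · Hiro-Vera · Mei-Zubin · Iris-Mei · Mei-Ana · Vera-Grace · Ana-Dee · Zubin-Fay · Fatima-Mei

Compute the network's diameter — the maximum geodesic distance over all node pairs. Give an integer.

Eccentricity of each node (its greatest distance to any other): Ana:5, Dee:6, Dmitri:5, Fatima:5, Fay:4, Grace:6, Hiro:4, Iris:5, Mei:4, Mona:6, Rhea:5, Sven:6, Vera:5, Zubin:3.
The maximum eccentricity is 6, realized for instance by the pair Mona–Grace via Mona – Fatima – Mei – Zubin – Hiro – Vera – Grace. So the diameter is 6.

6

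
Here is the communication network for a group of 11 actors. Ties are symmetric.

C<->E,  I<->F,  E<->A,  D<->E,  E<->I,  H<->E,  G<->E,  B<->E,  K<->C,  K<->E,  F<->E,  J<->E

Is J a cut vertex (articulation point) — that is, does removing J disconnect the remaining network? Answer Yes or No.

Even without J, every remaining node can still reach every other (the residual graph is connected), so J is not a cut vertex.

No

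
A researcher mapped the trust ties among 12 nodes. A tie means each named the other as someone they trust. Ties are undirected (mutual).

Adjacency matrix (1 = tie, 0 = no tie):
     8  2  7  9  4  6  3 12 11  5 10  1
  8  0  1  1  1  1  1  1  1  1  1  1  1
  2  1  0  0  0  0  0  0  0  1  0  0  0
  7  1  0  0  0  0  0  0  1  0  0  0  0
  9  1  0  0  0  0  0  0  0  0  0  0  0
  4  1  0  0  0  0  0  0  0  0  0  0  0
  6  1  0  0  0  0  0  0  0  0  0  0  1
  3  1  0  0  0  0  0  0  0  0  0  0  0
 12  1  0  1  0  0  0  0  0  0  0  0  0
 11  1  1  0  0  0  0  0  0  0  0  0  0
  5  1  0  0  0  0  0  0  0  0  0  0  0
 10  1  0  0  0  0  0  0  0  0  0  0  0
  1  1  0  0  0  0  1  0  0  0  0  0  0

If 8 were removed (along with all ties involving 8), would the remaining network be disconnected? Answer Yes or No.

Removing 8 leaves {2 and 11} with no path to {7 and 12}, so the network splits into 8 components. 8 is a cut vertex.

Yes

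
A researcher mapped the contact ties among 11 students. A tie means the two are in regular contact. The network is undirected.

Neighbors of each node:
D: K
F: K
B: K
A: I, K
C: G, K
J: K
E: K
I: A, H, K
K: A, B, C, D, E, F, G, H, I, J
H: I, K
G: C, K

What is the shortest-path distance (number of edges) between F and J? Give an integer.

2

One shortest route is F – K – J, which uses 2 edges, and F and J are not directly tied, so nothing shorter exists. So d(F,J) = 2.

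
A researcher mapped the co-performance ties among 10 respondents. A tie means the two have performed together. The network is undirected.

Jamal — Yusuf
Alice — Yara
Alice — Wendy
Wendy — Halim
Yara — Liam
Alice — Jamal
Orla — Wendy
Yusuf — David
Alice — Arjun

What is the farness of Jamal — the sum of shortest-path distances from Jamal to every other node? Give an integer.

Distances from Jamal: Alice:1, Arjun:2, David:2, Halim:3, Liam:3, Orla:3, Wendy:2, Yara:2, Yusuf:1.
Sum = 1 + 2 + 2 + 3 + 3 + 3 + 2 + 2 + 1 = 19.

19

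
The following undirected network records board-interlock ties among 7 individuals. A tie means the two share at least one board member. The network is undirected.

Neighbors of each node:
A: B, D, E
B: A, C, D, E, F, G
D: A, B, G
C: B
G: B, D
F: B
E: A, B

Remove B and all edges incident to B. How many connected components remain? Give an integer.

3

Without B, the remaining ties split the others into: {F}; {A, D, E, G}; {C}.
That's 3 separate components.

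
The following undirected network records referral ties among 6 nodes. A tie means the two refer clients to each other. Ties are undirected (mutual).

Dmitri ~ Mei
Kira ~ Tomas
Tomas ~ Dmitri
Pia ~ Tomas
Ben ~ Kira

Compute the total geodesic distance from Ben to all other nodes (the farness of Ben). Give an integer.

13

Distances from Ben: Dmitri:3, Kira:1, Mei:4, Pia:3, Tomas:2.
Sum = 3 + 1 + 4 + 3 + 2 = 13.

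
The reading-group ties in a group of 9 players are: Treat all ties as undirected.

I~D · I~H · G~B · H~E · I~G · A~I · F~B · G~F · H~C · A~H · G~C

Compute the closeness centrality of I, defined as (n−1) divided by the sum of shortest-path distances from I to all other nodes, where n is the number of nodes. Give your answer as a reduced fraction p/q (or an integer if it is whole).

2/3

Distances from I: A:1, B:2, C:2, D:1, E:2, F:2, G:1, H:1. Sum = 12.
n = 9, so closeness = 8/12 = 2/3.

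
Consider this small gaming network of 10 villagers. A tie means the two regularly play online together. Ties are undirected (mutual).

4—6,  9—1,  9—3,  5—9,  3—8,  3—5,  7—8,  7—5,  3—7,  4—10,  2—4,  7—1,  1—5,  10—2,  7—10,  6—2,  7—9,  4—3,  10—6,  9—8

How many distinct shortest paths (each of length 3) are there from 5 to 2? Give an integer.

The shortest distance is 3. The length-3 paths are: 5–7–10–2; 5–3–4–2.
That gives 2 distinct shortest paths.

2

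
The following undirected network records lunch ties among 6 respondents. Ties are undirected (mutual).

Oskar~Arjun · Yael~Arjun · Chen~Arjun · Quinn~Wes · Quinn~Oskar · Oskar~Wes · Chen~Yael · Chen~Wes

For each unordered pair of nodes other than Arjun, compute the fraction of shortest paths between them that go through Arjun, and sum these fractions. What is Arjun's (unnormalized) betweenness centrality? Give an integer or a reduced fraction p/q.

Pairs whose geodesics pass through Arjun — Oskar–Yael: 1; Oskar–Chen: 1/2; Yael–Quinn: 1/2.
All other pairs contribute 0.
Summing the contributions gives betweenness(Arjun) = 2.

2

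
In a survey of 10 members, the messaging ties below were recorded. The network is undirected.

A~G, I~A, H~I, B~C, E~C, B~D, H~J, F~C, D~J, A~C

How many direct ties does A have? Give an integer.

3

A is directly tied to C, G, and I. That is 3 neighbors, so the degree of A is 3.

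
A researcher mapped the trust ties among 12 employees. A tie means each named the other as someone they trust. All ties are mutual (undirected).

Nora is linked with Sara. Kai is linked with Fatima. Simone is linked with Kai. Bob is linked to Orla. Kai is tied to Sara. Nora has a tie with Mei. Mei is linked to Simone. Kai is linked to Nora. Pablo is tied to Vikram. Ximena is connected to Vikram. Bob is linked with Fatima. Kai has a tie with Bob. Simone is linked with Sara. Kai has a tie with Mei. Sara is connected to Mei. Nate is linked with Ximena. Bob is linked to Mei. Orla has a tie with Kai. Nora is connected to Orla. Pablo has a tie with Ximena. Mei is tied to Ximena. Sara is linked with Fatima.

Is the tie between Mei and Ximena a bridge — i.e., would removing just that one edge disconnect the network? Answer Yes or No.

Yes

Without the Mei–Ximena edge there is no alternate route between Mei and Ximena, so the network disconnects. It is a bridge.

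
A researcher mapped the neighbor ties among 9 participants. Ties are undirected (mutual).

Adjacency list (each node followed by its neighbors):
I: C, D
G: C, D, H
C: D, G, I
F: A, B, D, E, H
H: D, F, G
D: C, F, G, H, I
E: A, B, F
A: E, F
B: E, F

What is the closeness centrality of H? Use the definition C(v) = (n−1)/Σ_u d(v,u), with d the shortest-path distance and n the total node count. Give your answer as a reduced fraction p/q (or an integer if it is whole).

Distances from H: A:2, B:2, C:2, D:1, E:2, F:1, G:1, I:2. Sum = 13.
n = 9, so closeness = 8/13.

8/13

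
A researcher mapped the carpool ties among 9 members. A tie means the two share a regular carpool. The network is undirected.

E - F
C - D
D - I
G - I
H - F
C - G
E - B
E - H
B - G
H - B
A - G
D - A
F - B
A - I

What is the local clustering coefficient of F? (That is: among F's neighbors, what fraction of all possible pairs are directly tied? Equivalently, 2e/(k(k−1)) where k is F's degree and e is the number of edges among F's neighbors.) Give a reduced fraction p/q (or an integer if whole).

F's neighbors: B, E, and H (k = 3).
Possible neighbor pairs: C(3,2) = 3. Edges among them: B–E, B–H, E–H → e = 3.
Clustering(F) = 3/3 = 1.

1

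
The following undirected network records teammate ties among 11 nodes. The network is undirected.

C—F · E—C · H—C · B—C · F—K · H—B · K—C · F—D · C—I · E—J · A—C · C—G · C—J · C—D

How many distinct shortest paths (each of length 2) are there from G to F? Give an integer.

1

The shortest distance is 2, and the only length-2 path is G–C–F. So there is exactly 1 shortest path.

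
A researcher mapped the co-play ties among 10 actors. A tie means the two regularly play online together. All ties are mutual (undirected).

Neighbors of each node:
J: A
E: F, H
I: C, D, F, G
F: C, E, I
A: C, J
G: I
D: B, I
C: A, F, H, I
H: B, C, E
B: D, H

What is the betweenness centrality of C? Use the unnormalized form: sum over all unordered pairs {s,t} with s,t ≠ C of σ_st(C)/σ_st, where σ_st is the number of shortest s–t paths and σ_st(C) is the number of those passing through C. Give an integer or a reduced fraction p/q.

Pairs whose geodesics pass through C — B–F: 1/3; B–J: 1; B–A: 1; F–J: 1; F–A: 1; F–H: 1/2; J–G: 1; J–E: 2/2; J–I: 1; J–H: 1; J–D: 1; G–A: 1; G–H: 1; E–A: 2/2 … (+4 more pairs).
All other pairs contribute 0.
Summing the contributions gives betweenness(C) = 101/6.

101/6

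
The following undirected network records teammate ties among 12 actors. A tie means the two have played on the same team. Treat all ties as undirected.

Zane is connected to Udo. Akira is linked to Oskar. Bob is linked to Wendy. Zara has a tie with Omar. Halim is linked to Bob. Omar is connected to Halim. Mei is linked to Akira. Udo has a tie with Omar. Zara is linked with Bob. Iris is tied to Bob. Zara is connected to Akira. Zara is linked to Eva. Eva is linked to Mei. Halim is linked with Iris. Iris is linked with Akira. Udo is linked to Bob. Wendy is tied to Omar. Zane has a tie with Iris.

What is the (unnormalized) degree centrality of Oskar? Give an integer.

1

Oskar is directly tied to Akira. That is 1 neighbor, so the degree of Oskar is 1.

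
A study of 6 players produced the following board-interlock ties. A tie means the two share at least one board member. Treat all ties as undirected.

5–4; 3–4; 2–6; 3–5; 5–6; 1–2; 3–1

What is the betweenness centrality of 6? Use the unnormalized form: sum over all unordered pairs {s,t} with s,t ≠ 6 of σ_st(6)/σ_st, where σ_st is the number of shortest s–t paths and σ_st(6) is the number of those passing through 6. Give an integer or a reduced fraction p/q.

Pairs whose geodesics pass through 6 — 5–2: 1; 4–2: 1/2.
All other pairs contribute 0.
Summing the contributions gives betweenness(6) = 3/2.

3/2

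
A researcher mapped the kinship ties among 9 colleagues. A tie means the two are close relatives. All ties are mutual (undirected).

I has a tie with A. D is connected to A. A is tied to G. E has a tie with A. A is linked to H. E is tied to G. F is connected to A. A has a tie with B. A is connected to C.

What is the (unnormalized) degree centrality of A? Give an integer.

A is directly tied to B, C, D, E, F, G, H, and I. That is 8 neighbors, so the degree of A is 8.

8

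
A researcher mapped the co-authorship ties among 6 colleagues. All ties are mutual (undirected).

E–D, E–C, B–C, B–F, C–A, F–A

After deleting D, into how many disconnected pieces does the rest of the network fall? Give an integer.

1

D's neighbors (E) remain reachable from one another through other ties, so the rest of the network stays in one piece.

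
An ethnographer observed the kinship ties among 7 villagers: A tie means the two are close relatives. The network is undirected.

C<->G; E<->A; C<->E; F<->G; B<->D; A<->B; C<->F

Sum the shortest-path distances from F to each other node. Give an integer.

Distances from F: A:3, B:4, C:1, D:5, E:2, G:1.
Sum = 3 + 4 + 1 + 5 + 2 + 1 = 16.

16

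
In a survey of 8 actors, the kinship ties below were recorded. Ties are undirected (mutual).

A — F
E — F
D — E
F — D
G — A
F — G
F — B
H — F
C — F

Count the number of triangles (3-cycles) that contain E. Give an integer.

1

E's neighbors: D and F.
Neighbor pairs that are themselves tied: E–D–F. Each forms one triangle with E, for 1 in total.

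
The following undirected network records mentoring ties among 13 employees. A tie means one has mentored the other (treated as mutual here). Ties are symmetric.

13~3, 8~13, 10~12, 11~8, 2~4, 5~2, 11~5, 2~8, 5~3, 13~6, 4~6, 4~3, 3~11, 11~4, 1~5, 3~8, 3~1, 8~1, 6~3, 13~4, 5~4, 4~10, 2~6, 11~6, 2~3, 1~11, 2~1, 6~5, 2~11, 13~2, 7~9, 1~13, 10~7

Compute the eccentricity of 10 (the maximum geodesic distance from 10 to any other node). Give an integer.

3

Distances from 10: 1:3, 2:2, 3:2, 4:1, 5:2, 6:2, 7:1, 8:3, 9:2, 11:2, 12:1, 13:2.
The largest is 3 (to 8 and 1), so the eccentricity of 10 is 3.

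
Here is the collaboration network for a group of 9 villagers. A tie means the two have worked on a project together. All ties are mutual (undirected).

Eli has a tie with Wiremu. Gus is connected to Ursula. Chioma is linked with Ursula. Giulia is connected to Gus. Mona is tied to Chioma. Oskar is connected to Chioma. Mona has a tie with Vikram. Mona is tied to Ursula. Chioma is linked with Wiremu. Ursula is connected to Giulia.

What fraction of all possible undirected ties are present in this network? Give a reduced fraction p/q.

5/18

There are 10 edges and 9 nodes, so the maximum possible is C(9,2) = 36.
Density = 10/36 = 5/18.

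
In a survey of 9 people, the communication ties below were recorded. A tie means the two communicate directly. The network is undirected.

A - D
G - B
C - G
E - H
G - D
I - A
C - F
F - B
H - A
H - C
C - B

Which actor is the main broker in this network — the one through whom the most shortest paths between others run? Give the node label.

Unnormalized betweenness of each node: A:9, B:1, C:10, D:3, E:0, F:0, G:4, H:12, I:0.
H has the largest value, 12, making it the main broker — the node through which the most shortest paths run.

H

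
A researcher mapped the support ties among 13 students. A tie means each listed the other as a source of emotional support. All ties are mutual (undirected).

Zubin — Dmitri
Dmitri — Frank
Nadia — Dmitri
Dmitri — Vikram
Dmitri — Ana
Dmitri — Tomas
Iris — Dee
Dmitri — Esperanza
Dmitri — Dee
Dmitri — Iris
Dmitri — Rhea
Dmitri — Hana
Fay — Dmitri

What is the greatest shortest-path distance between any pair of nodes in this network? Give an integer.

2

Eccentricity of each node (its greatest distance to any other): Ana:2, Dee:2, Dmitri:1, Esperanza:2, Fay:2, Frank:2, Hana:2, Iris:2, Nadia:2, Rhea:2, Tomas:2, Vikram:2, Zubin:2.
The maximum eccentricity is 2, realized for instance by the pair Nadia–Rhea via Nadia – Dmitri – Rhea. So the diameter is 2.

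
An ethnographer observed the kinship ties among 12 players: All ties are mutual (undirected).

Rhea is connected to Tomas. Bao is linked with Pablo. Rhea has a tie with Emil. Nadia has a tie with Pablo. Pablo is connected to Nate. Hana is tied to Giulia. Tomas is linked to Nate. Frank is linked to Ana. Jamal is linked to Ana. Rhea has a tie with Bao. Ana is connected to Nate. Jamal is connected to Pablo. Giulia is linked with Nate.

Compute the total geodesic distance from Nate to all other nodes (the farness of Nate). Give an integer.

Distances from Nate: Ana:1, Bao:2, Emil:3, Frank:2, Giulia:1, Hana:2, Jamal:2, Nadia:2, Pablo:1, Rhea:2, Tomas:1.
Sum = 1 + 2 + 3 + 2 + 1 + 2 + 2 + 2 + 1 + 2 + 1 = 19.

19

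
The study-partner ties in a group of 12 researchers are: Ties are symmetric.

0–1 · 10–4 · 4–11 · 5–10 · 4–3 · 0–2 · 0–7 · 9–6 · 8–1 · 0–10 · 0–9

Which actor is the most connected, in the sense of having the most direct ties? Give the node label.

Degrees — 0:5, 1:2, 2:1, 3:1, 4:3, 5:1, 6:1, 7:1, 8:1, 9:2, 10:3, 11:1.
The maximum is 5, attained only by 0.

0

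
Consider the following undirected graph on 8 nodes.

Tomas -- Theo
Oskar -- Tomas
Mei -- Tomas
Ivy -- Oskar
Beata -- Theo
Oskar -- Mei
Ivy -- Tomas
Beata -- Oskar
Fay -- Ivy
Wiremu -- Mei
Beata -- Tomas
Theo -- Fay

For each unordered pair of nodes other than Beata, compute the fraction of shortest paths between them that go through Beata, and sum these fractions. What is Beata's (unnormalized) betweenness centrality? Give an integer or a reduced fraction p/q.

Pairs whose geodesics pass through Beata — Theo–Oskar: 1/2.
All other pairs contribute 0.
Summing the contributions gives betweenness(Beata) = 1/2.

1/2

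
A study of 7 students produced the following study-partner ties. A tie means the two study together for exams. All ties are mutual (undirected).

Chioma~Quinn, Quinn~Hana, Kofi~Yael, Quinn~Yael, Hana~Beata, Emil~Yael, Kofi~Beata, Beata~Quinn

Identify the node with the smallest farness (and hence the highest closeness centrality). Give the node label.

Quinn

Farness (sum of distances to all others) for each node — Beata:10, Chioma:13, Emil:14, Hana:11, Kofi:11, Quinn:8, Yael:9.
The smallest farness is 8, for Quinn, so Quinn has the highest closeness.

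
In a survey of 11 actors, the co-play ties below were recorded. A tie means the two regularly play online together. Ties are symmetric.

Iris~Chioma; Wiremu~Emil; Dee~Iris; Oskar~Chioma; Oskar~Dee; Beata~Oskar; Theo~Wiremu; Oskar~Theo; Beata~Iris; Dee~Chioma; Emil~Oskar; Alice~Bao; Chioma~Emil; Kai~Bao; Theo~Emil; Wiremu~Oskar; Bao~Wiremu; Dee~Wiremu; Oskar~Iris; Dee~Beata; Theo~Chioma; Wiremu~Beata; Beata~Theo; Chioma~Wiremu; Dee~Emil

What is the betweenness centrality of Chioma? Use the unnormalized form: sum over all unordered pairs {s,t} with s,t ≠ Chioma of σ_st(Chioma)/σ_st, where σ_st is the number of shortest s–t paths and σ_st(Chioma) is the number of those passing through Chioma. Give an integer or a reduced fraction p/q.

28/15

Pairs whose geodesics pass through Chioma — Theo–Dee: 1/5; Theo–Iris: 1/3; Wiremu–Iris: 1/4; Iris–Emil: 1/3; Iris–Kai: 1/4; Iris–Bao: 1/4; Iris–Alice: 1/4.
All other pairs contribute 0.
Summing the contributions gives betweenness(Chioma) = 28/15.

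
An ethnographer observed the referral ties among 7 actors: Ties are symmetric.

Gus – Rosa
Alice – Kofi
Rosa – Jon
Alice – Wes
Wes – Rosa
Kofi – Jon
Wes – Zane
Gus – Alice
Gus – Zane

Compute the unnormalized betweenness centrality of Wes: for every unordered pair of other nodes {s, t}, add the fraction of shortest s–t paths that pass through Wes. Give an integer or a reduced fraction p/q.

Pairs whose geodesics pass through Wes — Alice–Rosa: 1/2; Alice–Zane: 1/2; Kofi–Zane: 1/2; Jon–Zane: 1/2; Rosa–Zane: 1/2.
All other pairs contribute 0.
Summing the contributions gives betweenness(Wes) = 5/2.

5/2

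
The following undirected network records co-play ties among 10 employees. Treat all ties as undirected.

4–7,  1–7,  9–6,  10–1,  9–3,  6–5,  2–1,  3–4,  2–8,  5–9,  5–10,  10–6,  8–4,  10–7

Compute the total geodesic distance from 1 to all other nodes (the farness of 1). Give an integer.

Distances from 1: 2:1, 3:3, 4:2, 5:2, 6:2, 7:1, 8:2, 9:3, 10:1.
Sum = 1 + 3 + 2 + 2 + 2 + 1 + 2 + 3 + 1 = 17.

17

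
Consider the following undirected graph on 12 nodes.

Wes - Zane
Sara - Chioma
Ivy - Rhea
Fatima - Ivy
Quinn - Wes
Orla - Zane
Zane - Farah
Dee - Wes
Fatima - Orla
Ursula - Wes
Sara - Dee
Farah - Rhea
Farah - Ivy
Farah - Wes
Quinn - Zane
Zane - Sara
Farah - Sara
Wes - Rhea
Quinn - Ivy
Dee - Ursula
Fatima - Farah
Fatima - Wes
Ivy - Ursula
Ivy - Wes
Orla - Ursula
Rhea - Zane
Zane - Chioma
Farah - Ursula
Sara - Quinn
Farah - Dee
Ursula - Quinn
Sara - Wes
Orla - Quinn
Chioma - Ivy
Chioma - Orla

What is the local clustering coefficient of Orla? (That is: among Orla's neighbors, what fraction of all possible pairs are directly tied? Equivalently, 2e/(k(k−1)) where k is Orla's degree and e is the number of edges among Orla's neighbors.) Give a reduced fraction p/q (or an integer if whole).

3/10

Orla's neighbors: Chioma, Fatima, Quinn, Ursula, and Zane (k = 5).
Possible neighbor pairs: C(5,2) = 10. Edges among them: Chioma–Zane, Quinn–Ursula, Quinn–Zane → e = 3.
Clustering(Orla) = 3/10.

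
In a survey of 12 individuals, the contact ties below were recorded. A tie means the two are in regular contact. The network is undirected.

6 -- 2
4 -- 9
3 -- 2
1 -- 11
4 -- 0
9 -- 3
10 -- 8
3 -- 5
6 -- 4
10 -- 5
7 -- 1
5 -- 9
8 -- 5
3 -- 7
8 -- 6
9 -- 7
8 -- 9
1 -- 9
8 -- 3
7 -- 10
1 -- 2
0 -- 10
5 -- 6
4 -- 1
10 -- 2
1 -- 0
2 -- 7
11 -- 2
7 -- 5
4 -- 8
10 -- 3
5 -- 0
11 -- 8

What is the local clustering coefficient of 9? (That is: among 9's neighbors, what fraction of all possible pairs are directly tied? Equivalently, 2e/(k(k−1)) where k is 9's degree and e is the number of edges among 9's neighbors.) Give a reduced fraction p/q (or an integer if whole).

8/15

9's neighbors: 1, 3, 4, 5, 7, and 8 (k = 6).
Possible neighbor pairs: C(6,2) = 15. Edges among them: 1–4, 1–7, 3–5, 3–7, 3–8, 4–8, 5–7, 5–8 → e = 8.
Clustering(9) = 8/15.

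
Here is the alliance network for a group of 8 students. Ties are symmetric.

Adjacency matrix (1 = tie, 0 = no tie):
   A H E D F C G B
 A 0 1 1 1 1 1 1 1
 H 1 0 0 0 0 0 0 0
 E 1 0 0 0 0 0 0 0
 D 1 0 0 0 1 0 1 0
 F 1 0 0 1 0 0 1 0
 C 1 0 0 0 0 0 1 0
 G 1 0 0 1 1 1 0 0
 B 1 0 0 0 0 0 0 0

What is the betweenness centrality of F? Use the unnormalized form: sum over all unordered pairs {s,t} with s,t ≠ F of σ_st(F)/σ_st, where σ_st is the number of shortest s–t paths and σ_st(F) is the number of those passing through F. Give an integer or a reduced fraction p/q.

No shortest path between any pair of other nodes passes through F.
Summing the contributions gives betweenness(F) = 0.

0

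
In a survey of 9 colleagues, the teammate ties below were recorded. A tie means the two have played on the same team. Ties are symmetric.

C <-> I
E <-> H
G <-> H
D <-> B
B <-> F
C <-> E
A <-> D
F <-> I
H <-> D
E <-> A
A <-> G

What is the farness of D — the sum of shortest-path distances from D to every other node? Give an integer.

Distances from D: A:1, B:1, C:3, E:2, F:2, G:2, H:1, I:3.
Sum = 1 + 1 + 3 + 2 + 2 + 2 + 1 + 3 = 15.

15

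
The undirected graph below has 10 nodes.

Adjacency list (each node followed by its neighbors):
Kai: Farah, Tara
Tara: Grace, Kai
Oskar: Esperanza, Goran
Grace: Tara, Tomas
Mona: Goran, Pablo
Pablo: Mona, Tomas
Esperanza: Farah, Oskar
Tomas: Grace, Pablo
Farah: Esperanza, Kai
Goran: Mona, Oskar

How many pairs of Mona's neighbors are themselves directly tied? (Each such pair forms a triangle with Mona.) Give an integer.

Mona's neighbors are Goran and Pablo, but none of them are tied to each other, so no triangle contains Mona.

0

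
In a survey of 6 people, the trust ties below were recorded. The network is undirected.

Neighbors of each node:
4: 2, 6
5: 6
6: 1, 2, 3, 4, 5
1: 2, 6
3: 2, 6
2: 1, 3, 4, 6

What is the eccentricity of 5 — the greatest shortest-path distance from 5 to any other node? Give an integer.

2

Distances from 5: 1:2, 2:2, 3:2, 4:2, 6:1.
The largest is 2 (to 4, 1, 3, and 2), so the eccentricity of 5 is 2.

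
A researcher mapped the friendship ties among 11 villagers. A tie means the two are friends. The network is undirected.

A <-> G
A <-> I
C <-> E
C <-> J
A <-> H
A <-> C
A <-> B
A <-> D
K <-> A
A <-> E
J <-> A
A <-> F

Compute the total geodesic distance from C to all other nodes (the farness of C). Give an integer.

17

Distances from C: A:1, B:2, D:2, E:1, F:2, G:2, H:2, I:2, J:1, K:2.
Sum = 1 + 2 + 2 + 1 + 2 + 2 + 2 + 2 + 1 + 2 = 17.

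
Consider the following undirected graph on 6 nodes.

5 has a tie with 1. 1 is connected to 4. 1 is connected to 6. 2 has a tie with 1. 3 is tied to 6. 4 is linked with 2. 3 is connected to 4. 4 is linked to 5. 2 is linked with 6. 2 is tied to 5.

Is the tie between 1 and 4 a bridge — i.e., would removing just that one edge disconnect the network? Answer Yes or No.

Even without that edge, 1 still reaches 4 via 1 – 2 – 4, so the network stays connected. Not a bridge.

No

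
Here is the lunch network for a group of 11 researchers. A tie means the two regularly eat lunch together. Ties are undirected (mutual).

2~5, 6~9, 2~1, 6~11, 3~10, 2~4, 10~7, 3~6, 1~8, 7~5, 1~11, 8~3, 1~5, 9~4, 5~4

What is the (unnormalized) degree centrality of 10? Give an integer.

10 is directly tied to 3 and 7. That is 2 neighbors, so the degree of 10 is 2.

2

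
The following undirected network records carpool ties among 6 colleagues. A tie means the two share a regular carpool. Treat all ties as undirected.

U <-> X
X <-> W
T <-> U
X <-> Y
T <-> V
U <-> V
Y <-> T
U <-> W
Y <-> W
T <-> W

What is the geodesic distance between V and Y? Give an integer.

One shortest route is V – T – Y, which uses 2 edges, and V and Y are not directly tied, so nothing shorter exists. So d(V,Y) = 2.

2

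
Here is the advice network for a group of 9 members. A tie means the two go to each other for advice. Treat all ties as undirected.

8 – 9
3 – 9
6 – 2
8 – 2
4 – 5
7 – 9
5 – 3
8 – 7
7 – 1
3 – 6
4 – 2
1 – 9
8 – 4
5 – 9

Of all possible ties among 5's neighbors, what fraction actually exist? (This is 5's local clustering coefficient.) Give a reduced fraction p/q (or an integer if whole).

1/3

5's neighbors: 3, 4, and 9 (k = 3).
Possible neighbor pairs: C(3,2) = 3. Edges among them: 3–9 → e = 1.
Clustering(5) = 1/3.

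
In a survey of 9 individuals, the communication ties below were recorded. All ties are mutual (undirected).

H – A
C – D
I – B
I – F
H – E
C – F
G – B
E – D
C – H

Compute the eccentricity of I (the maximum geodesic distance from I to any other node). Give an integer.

Distances from I: A:4, B:1, C:2, D:3, E:4, F:1, G:2, H:3.
The largest is 4 (to E and A), so the eccentricity of I is 4.

4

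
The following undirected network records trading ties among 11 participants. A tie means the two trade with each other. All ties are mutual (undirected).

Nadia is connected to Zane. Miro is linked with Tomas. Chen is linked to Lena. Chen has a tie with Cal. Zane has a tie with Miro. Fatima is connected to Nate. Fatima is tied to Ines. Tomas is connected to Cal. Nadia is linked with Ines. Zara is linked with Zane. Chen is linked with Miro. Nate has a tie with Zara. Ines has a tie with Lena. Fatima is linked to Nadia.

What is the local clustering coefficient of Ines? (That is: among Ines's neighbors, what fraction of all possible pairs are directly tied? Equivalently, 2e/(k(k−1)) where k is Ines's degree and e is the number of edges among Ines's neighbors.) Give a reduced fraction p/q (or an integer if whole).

Ines's neighbors: Fatima, Lena, and Nadia (k = 3).
Possible neighbor pairs: C(3,2) = 3. Edges among them: Fatima–Nadia → e = 1.
Clustering(Ines) = 1/3.

1/3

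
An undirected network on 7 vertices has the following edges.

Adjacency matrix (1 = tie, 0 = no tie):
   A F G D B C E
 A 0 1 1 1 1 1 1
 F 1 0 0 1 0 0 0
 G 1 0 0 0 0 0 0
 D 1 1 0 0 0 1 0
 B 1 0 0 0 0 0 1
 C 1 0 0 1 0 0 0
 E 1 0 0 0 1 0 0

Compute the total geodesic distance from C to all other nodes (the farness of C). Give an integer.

10

Distances from C: A:1, B:2, D:1, E:2, F:2, G:2.
Sum = 1 + 2 + 1 + 2 + 2 + 2 = 10.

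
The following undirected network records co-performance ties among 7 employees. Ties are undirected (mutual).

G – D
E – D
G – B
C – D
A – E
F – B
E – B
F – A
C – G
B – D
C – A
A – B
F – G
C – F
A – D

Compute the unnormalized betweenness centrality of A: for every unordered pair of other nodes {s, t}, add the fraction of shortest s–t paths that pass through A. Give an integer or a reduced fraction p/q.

Pairs whose geodesics pass through A — E–F: 1/2; E–C: 1/2; F–D: 1/4; C–B: 1/4.
All other pairs contribute 0.
Summing the contributions gives betweenness(A) = 3/2.

3/2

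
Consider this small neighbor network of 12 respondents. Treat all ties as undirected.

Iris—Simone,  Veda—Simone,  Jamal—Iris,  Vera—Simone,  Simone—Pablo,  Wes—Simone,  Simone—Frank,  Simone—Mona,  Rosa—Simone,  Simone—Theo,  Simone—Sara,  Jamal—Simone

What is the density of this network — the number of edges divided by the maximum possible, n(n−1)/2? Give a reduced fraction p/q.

2/11

There are 12 edges and 12 nodes, so the maximum possible is C(12,2) = 66.
Density = 12/66 = 2/11.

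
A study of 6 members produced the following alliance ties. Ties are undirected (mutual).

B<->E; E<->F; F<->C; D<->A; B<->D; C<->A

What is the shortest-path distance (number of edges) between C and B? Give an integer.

One shortest route is C – F – E – B, which uses 3 edges, and at distance 2 from C we only reach {D, E}, which does not include B. So d(C,B) = 3.

3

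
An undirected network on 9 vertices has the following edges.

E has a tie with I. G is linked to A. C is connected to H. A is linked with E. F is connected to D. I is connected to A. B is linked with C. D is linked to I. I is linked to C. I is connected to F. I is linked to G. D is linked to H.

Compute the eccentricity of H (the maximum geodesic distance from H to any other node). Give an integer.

Distances from H: A:3, B:2, C:1, D:1, E:3, F:2, G:3, I:2.
The largest is 3 (to E, A, and G), so the eccentricity of H is 3.

3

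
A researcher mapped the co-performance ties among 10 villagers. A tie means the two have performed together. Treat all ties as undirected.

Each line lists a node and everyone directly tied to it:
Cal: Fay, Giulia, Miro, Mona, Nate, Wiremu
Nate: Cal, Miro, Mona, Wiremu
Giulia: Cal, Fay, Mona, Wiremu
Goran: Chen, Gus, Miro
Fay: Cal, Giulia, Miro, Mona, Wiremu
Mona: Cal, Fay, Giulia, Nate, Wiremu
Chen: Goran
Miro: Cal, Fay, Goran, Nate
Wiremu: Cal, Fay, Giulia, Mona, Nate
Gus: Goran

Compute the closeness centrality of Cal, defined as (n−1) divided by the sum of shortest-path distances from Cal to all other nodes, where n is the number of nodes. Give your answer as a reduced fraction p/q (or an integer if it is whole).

Distances from Cal: Chen:3, Fay:1, Giulia:1, Goran:2, Gus:3, Miro:1, Mona:1, Nate:1, Wiremu:1. Sum = 14.
n = 10, so closeness = 9/14.

9/14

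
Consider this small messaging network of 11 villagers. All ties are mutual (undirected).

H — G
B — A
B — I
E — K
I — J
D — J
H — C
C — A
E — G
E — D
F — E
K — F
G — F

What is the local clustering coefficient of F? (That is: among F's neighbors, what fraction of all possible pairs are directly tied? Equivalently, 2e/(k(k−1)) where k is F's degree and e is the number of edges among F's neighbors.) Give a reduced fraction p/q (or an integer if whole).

F's neighbors: E, G, and K (k = 3).
Possible neighbor pairs: C(3,2) = 3. Edges among them: E–G, E–K → e = 2.
Clustering(F) = 2/3.

2/3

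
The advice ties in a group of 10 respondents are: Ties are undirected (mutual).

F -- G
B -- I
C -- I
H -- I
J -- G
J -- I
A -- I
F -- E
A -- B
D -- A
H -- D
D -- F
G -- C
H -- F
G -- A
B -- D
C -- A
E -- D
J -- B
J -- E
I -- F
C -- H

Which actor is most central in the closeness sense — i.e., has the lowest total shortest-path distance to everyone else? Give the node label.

Farness (sum of distances to all others) for each node — A:13, B:14, C:15, D:13, E:16, F:13, G:14, H:14, I:12, J:14.
The smallest farness is 12, for I, so I has the highest closeness.

I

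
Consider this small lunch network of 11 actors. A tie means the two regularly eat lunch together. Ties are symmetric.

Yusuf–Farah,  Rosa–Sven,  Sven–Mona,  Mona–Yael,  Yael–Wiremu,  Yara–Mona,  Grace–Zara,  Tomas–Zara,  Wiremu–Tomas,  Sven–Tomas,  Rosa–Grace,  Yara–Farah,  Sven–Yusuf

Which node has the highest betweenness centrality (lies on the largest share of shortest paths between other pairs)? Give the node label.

Sven

Unnormalized betweenness of each node: Farah:1, Grace:1, Mona:12, Rosa:11/2, Sven:23, Tomas:12, Wiremu:5/2, Yael:5/2, Yara:5/2, Yusuf:11/2, Zara:5/2.
Sven has the largest value, 23, making it the main broker — the node through which the most shortest paths run.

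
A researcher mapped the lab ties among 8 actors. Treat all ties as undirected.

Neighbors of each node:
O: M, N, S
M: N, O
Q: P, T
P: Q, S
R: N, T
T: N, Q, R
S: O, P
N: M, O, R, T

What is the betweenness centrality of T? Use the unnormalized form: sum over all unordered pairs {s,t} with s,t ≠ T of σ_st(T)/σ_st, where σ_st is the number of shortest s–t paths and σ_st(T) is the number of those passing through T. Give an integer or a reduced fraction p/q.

Pairs whose geodesics pass through T — R–P: 1; R–Q: 1; N–P: 1/2; N–Q: 1; M–Q: 1; O–Q: 1/2.
All other pairs contribute 0.
Summing the contributions gives betweenness(T) = 5.

5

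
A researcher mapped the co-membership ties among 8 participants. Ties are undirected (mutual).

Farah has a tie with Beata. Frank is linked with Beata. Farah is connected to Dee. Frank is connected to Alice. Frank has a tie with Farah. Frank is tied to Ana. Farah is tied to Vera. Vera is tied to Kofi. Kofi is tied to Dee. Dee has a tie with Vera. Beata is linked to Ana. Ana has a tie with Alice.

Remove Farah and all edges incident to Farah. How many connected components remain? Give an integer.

2

Without Farah, the remaining ties split the others into: {Alice, Ana, Beata, Frank}; {Dee, Kofi, Vera}.
That's 2 separate components.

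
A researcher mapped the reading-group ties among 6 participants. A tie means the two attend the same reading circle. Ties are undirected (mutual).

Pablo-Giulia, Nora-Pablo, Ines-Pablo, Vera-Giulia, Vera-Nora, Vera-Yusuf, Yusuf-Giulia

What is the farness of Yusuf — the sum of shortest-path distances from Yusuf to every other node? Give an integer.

Distances from Yusuf: Giulia:1, Ines:3, Nora:2, Pablo:2, Vera:1.
Sum = 1 + 3 + 2 + 2 + 1 = 9.

9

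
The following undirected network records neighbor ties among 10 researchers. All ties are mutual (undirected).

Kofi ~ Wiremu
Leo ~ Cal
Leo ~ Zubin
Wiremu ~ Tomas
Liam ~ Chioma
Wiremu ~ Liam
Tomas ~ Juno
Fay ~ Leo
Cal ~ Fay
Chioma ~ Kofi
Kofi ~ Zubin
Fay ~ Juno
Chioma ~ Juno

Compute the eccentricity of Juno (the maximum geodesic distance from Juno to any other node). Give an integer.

3

Distances from Juno: Cal:2, Chioma:1, Fay:1, Kofi:2, Leo:2, Liam:2, Tomas:1, Wiremu:2, Zubin:3.
The largest is 3 (to Zubin), so the eccentricity of Juno is 3.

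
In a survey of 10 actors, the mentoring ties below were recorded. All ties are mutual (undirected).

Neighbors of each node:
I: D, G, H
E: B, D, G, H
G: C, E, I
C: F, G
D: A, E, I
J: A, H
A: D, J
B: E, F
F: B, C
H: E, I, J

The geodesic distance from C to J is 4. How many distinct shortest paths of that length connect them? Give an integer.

2

The shortest distance is 4. The length-4 paths are: C–G–E–H–J; C–G–I–H–J.
That gives 2 distinct shortest paths.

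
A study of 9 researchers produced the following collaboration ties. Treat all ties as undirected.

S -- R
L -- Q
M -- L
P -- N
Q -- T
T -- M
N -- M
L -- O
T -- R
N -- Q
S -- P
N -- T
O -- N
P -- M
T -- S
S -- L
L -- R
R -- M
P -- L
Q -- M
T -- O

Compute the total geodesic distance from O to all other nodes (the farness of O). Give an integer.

13

Distances from O: L:1, M:2, N:1, P:2, Q:2, R:2, S:2, T:1.
Sum = 1 + 2 + 1 + 2 + 2 + 2 + 2 + 1 = 13.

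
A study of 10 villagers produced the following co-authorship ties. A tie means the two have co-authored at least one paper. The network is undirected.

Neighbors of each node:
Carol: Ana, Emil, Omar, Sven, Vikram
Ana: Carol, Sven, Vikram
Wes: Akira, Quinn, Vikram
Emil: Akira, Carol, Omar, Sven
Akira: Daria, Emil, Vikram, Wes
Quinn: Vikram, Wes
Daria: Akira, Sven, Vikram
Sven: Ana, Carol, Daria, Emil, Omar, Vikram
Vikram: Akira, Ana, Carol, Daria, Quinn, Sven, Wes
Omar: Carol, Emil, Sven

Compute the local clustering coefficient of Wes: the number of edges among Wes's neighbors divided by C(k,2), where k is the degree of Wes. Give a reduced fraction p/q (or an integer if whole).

2/3

Wes's neighbors: Akira, Quinn, and Vikram (k = 3).
Possible neighbor pairs: C(3,2) = 3. Edges among them: Akira–Vikram, Quinn–Vikram → e = 2.
Clustering(Wes) = 2/3.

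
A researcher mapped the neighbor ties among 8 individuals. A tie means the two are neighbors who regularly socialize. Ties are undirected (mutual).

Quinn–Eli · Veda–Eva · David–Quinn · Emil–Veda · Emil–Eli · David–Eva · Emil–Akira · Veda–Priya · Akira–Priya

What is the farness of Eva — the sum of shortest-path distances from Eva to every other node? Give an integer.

Distances from Eva: Akira:3, David:1, Eli:3, Emil:2, Priya:2, Quinn:2, Veda:1.
Sum = 3 + 1 + 3 + 2 + 2 + 2 + 1 = 14.

14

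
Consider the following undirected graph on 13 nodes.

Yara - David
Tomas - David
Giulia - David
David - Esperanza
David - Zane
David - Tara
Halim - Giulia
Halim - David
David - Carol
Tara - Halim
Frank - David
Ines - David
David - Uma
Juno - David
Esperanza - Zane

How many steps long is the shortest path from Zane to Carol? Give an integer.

2

One shortest route is Zane – David – Carol, which uses 2 edges, and Zane and Carol are not directly tied, so nothing shorter exists. So d(Zane,Carol) = 2.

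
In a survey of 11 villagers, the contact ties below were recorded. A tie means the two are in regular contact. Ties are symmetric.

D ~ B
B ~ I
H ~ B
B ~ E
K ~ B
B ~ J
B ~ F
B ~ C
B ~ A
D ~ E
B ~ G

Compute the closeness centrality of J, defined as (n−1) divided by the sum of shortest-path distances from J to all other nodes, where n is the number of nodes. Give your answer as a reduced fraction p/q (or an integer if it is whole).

Distances from J: A:2, B:1, C:2, D:2, E:2, F:2, G:2, H:2, I:2, K:2. Sum = 19.
n = 11, so closeness = 10/19.

10/19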